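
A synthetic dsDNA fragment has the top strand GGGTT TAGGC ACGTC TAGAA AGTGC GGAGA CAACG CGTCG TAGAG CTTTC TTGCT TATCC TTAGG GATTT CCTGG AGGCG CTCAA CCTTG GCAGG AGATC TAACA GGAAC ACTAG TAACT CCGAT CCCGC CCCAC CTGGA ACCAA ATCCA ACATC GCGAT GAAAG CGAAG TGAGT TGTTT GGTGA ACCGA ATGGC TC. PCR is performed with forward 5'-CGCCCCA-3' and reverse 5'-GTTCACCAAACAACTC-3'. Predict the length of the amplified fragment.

60 bp

Scanning the template, CGCCCCA occurs at positions 128–134; this primer anneals to the bottom strand there with its 3' end pointing downstream.
The reverse primer's reverse complement is GAGTTGTTTGGTGAAC, which matches the template at positions 172–187.
Amplicon spans positions 128–187: 60 bp.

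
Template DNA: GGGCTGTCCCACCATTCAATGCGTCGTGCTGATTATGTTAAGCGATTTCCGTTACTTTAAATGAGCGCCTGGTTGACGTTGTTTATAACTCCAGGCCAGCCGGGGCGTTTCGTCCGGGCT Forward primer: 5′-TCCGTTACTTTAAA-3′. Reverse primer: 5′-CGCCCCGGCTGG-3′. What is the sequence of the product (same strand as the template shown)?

5'-TCCGTTACTTTAAATGAGCGCCTGGTTGACGTTGTTTATAACTCCAGGCCAGCCGGGGCG-3'

Forward primer TCCGTTACTTTAAA is found on the top strand at positions 48–61.
Reverse complement of the reverse primer: CCAGCCGGGGCG. This occurs on the top strand at positions 96–107.
The product is the template from position 48 through 107 (60 bp).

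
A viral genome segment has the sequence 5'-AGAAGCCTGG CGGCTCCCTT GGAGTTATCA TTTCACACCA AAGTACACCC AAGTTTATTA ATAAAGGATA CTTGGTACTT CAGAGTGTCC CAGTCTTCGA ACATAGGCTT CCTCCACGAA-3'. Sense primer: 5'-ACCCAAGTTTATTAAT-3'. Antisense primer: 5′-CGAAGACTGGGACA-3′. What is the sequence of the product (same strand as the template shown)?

The forward primer matches the template at positions 47–62.
Reverse complement of the reverse primer: TGTCCCAGTCTTCG. This occurs on the top strand at positions 86–99.
The product is the template from position 47 through 99 (53 bp).

5'-ACCCAAGTTTATTAATAAAGGATACTTGGTACTTCAGAGTGTCCCAGTCTTCG-3'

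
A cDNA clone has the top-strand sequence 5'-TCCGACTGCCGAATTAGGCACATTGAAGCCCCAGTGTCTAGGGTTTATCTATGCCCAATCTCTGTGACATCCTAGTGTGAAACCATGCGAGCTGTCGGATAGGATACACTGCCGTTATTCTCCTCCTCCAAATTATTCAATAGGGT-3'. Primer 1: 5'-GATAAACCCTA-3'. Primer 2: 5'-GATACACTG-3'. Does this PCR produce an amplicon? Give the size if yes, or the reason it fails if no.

Primer 1 (GATAAACCCTA) has reverse complement TAGGGTTTATC, which matches the top strand at positions 39–49; primer 1 anneals to the top strand there with its 3' end pointing upstream toward position 39.
Primer 2 (GATACACTG) matches the top strand directly at positions 103–111; it anneals to the bottom strand with its 3' end pointing downstream toward position 111.
The 3' ends diverge (primer 1 extends toward position 1, primer 2 toward position 146), so the primers never converge on a shared product.

No product — the primers' 3' ends point away from each other.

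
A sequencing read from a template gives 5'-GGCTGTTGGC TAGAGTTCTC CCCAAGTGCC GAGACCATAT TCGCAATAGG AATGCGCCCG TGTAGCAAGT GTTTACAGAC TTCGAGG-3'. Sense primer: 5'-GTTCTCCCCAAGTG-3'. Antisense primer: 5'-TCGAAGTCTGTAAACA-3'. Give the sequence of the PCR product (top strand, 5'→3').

Forward primer GTTCTCCCCAAGTG is found on the top strand at positions 15–28.
Taking the reverse complement of TCGAAGTCTGTAAACA gives TGTTTACAGACTTCGA, found at positions 70–85 on the template; the primer anneals here to the top strand with its 3' end pointing upstream.
The product is the template from position 15 through 85 (71 bp).

5'-GTTCTCCCCAAGTGCCGAGACCATATTCGCAATAGGAATGCGCCCGTGTAGCAAGTGTTTACAGACTTCGA-3'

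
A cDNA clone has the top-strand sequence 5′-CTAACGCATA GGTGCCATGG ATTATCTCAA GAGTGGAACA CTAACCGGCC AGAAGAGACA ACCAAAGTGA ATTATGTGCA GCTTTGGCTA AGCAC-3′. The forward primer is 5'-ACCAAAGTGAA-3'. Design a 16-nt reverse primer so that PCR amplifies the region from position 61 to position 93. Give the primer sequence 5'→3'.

The product's 3' end on the top strand is position 93.
The reverse primer anneals to the top strand over positions 78–93, i.e. to GCAGCTTTGGCTAAGC.
Its sequence written 5'→3' is the reverse complement: GCTTAGCCAAAGCTGC.

5'-GCTTAGCCAAAGCTGC-3'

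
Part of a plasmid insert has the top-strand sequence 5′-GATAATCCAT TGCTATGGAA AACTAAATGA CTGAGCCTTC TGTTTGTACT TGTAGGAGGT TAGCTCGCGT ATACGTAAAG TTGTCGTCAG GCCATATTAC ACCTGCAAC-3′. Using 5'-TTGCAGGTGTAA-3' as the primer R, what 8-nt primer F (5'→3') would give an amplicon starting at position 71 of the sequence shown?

5'-ATACGTAA-3'

The reverse primer's reverse complement TTACACCTGCAA matches the template at positions 97–108; the product starts at position 71.
The forward primer is identical to the top strand over positions 71–78: ATACGTAA.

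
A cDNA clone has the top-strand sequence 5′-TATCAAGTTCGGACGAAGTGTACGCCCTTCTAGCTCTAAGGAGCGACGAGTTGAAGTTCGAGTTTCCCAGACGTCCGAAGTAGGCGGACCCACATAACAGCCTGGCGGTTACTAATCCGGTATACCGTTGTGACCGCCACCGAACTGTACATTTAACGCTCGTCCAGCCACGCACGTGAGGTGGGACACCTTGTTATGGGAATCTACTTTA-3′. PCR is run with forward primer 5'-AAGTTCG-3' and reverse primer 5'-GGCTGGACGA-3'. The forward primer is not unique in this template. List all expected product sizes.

The forward primer AAGTTCG matches the top strand at positions 5–11, 54–60.
The reverse primer's reverse complement is TCGTCCAGCC, matching at positions 160–169.
Each forward site pairs with the reverse site to give a product ending at position 169: sizes 165, 116 bp.

165 bp, 116 bp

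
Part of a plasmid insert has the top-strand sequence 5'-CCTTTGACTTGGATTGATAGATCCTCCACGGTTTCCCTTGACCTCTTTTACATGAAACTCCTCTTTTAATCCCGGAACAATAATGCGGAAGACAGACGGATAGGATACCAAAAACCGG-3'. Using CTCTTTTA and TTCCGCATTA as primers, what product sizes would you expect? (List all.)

The forward primer CTCTTTTA matches the top strand at positions 43–50, 61–68.
The reverse primer's reverse complement is TAATGCGGAA, matching at positions 81–90.
Each forward site pairs with the reverse site to give a product ending at position 90: sizes 48, 30 bp.

48 bp, 30 bp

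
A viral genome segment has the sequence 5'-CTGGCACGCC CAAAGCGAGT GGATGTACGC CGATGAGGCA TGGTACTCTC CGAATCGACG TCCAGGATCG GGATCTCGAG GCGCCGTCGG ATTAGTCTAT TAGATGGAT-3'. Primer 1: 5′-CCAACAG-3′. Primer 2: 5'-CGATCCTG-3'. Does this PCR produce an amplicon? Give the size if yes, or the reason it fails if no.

Primer 1 (CCAACAG) does not match the top strand, and its reverse complement CTGTTGG does not match either.
With no annealing site for primer 1, no amplification occurs.

No product — primer 1 has no binding site in the template.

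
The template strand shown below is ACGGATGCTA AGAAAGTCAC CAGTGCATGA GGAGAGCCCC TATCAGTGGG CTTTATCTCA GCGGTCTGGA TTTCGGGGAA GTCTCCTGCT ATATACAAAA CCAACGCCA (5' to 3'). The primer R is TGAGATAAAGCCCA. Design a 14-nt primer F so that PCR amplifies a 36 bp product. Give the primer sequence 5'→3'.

5'-GCATGAGGAGAGCC-3'

The reverse primer's reverse complement TGGGCTTTATCTCA matches the template at positions 47–60, so the product ends at position 60.
A 36 bp product then starts at position 60 − 36 + 1 = 25.
The forward primer is identical to the top strand there: GCATGAGGAGAGCC.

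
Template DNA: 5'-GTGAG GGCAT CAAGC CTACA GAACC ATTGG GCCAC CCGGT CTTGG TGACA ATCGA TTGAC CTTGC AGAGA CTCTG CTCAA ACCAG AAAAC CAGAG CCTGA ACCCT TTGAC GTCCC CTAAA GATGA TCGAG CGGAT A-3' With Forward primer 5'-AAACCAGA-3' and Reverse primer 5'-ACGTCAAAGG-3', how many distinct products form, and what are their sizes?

Two products: 34 bp, 26 bp

The forward primer AAACCAGA matches the top strand at positions 79–86, 87–94.
The reverse primer's reverse complement is CCTTTGACGT, matching at positions 103–112.
Each forward site pairs with the reverse site to give a product ending at position 112: sizes 34, 26 bp.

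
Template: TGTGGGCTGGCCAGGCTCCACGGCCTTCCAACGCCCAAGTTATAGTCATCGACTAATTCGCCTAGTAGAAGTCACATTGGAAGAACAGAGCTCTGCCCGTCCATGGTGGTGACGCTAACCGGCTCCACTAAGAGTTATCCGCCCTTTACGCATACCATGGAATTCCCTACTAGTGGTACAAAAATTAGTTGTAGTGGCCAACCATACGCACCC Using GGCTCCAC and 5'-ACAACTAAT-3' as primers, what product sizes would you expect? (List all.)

179 bp, 72 bp

The forward primer GGCTCCAC matches the top strand at positions 14–21, 121–128.
The reverse primer's reverse complement is ATTAGTTGT, matching at positions 184–192.
Each forward site pairs with the reverse site to give a product ending at position 192: sizes 179, 72 bp.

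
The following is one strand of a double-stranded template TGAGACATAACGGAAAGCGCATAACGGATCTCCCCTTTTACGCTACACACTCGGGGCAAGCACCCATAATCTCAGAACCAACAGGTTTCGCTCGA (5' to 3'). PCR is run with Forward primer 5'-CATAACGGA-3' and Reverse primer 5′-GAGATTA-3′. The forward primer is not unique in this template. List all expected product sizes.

The forward primer CATAACGGA matches the top strand at positions 6–14, 20–28.
The reverse primer's reverse complement is TAATCTC, matching at positions 67–73.
Each forward site pairs with the reverse site to give a product ending at position 73: sizes 68, 54 bp.

68 bp, 54 bp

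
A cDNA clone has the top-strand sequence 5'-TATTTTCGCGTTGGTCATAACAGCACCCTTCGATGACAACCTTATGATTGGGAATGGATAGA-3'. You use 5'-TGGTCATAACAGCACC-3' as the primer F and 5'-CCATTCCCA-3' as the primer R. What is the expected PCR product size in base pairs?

46 bp

Forward primer TGGTCATAACAGCACC is found on the top strand at positions 12–27.
The reverse primer's reverse complement is TGGGAATGG, which matches the template at positions 49–57.
Amplicon spans positions 12–57: 46 bp.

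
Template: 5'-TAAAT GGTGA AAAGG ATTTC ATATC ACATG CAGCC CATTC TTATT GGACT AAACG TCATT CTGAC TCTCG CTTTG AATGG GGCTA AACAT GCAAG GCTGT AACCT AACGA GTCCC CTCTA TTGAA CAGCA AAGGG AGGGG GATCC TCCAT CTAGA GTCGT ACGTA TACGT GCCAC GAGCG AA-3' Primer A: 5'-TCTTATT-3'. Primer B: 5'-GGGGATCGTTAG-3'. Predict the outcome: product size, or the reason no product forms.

Primer B (GGGGATCGTTAG) does not match the top strand, and its reverse complement CTAACGATCCCC does not match either.
With no annealing site for primer B, no amplification occurs.

No product — primer B has no binding site in the template.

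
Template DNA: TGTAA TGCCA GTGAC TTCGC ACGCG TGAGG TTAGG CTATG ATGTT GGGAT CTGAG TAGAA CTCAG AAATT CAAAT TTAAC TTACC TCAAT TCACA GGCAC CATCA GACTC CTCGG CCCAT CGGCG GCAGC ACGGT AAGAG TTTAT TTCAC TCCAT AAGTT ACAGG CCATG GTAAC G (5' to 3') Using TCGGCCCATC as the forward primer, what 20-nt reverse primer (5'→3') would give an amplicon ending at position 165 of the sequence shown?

5'-CCTGTAACTTATGGAGTGAA-3'

The forward primer binds at positions 112–121; the product's 3' end on the top strand is position 165.
The reverse primer anneals to the top strand over positions 146–165, i.e. to TTCACTCCATAAGTTACAGG.
Its sequence written 5'→3' is the reverse complement: CCTGTAACTTATGGAGTGAA.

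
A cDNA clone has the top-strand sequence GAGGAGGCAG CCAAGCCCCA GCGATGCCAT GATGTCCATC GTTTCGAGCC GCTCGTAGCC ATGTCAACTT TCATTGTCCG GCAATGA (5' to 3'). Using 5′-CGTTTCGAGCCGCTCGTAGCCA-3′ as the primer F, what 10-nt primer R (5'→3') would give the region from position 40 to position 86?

5'-CATTGCCGGA-3'

The product's 3' end on the top strand is position 86.
The reverse primer anneals to the top strand over positions 77–86, i.e. to TCCGGCAATG.
Its sequence written 5'→3' is the reverse complement: CATTGCCGGA.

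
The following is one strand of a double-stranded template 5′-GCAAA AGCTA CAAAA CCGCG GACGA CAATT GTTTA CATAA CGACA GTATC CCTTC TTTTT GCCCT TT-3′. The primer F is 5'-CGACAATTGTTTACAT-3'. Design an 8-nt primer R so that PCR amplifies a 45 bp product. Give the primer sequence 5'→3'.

The forward primer binds at positions 23–38, so a 45 bp product ends at position 23 + 45 − 1 = 67.
The reverse primer anneals to the top strand over positions 60–67, i.e. to TGCCCTTT.
Its sequence written 5'→3' is the reverse complement: AAAGGGCA.

5'-AAAGGGCA-3'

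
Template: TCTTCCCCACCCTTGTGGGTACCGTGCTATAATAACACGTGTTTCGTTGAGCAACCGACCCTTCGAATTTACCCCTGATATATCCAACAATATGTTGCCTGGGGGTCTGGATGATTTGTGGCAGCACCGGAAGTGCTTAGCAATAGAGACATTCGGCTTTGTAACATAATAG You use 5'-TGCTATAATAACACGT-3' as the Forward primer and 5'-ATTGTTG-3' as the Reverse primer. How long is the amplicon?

The forward primer matches the template at positions 25–40.
Taking the reverse complement of ATTGTTG gives CAACAAT, found at positions 85–91 on the template; the primer anneals here to the top strand with its 3' end pointing upstream.
Amplicon spans positions 25–91: 67 bp.

67 bp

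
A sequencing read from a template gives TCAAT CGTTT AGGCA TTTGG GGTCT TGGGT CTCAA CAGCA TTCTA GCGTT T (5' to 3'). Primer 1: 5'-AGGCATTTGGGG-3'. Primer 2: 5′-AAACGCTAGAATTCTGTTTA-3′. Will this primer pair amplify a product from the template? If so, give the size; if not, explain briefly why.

Primer 2 (AAACGCTAGAATTCTGTTTA) does not match the top strand, and its reverse complement TAAACAGAATTCTAGCGTTT does not match either.
With no annealing site for primer 2, no amplification occurs.

No product — primer 2 has no binding site in the template.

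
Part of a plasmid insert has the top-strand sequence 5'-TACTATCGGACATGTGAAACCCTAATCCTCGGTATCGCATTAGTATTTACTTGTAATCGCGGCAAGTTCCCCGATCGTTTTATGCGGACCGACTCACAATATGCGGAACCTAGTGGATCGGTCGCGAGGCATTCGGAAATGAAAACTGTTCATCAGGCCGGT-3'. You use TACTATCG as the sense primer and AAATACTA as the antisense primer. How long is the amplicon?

The forward primer matches the template at positions 1–8.
Reverse complement of the reverse primer: TAGTATTT. This occurs on the top strand at positions 41–48.
The product runs from position 1 to position 48, so its length is 48 − 1 + 1 = 48 bp.

48 bp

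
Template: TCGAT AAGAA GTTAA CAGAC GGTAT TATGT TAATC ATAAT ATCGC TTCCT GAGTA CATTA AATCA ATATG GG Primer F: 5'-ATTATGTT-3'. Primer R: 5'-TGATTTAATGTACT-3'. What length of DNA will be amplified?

Scanning the template, ATTATGTT occurs at positions 24–31; this primer anneals to the bottom strand there with its 3' end pointing downstream.
Reverse complement of the reverse primer: AGTACATTAAATCA. This occurs on the top strand at positions 52–65.
The product runs from position 24 to position 65, so its length is 65 − 24 + 1 = 42 bp.

42 bp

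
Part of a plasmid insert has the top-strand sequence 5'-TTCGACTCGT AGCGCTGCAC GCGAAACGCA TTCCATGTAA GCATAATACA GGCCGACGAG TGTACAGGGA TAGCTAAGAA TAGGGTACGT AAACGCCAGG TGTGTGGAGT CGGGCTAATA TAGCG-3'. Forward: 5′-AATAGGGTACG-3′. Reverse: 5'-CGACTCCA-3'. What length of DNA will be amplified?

The forward primer matches the template at positions 79–89.
Reverse complement of the reverse primer: TGGAGTCG. This occurs on the top strand at positions 105–112.
Product length = (reverse-primer end) − (forward-primer start) + 1 = 112 − 79 + 1 = 34 bp.

34 bp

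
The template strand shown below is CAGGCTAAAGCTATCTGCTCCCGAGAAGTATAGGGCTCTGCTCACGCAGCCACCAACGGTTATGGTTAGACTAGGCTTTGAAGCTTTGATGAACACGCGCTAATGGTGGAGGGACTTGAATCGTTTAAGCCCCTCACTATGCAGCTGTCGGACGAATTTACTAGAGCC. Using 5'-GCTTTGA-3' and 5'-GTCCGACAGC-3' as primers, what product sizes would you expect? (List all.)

The forward primer GCTTTGA matches the top strand at positions 75–81, 83–89.
The reverse primer's reverse complement is GCTGTCGGAC, matching at positions 144–153.
Each forward site pairs with the reverse site to give a product ending at position 153: sizes 79, 71 bp.

79 bp, 71 bp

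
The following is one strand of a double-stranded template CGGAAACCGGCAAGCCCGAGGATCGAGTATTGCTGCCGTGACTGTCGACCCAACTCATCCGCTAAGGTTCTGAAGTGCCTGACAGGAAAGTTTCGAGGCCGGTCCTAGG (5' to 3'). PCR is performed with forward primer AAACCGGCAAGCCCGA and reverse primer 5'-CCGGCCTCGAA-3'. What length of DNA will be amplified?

99 bp

Forward primer AAACCGGCAAGCCCGA is found on the top strand at positions 4–19.
The reverse primer's reverse complement is TTCGAGGCCGG, which matches the template at positions 92–102.
Product length = (reverse-primer end) − (forward-primer start) + 1 = 102 − 4 + 1 = 99 bp.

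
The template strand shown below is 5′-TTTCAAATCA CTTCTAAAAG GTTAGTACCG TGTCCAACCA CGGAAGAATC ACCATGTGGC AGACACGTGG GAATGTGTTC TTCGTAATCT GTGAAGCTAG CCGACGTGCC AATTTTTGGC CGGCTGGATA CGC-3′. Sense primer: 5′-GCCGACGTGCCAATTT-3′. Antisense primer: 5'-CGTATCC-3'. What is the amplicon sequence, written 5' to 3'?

Scanning the template, GCCGACGTGCCAATTT occurs at positions 100–115; this primer anneals to the bottom strand there with its 3' end pointing downstream.
Reverse complement of the reverse primer: GGATACG. This occurs on the top strand at positions 126–132.
The product is the template from position 100 through 132 (33 bp).

5'-GCCGACGTGCCAATTTTTGGCCGGCTGGATACG-3'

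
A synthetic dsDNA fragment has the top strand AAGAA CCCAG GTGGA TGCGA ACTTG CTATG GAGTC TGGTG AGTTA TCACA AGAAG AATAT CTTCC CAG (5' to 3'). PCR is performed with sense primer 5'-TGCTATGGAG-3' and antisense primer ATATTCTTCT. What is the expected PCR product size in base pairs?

The forward primer matches the template at positions 24–33.
Reverse complement of the reverse primer: AGAAGAATAT. This occurs on the top strand at positions 51–60.
Product length = (reverse-primer end) − (forward-primer start) + 1 = 60 − 24 + 1 = 37 bp.

37 bp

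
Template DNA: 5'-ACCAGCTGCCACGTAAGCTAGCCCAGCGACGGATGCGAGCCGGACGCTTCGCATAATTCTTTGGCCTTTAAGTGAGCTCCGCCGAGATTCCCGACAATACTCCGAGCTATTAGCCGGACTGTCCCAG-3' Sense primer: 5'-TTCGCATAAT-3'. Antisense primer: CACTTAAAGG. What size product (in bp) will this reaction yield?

The forward primer matches the template at positions 48–57.
Reverse complement of the reverse primer: CCTTTAAGTG. This occurs on the top strand at positions 65–74.
Amplicon spans positions 48–74: 27 bp.

27 bp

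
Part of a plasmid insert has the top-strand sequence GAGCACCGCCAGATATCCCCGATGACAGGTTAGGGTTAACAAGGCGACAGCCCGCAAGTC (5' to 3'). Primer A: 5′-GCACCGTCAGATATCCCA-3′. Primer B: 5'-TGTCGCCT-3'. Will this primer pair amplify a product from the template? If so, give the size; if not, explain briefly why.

Primer A (GCACCGTCAGATATCCCA) does not match the top strand, and its reverse complement TGGGATATCTGACGGTGC does not match either.
With no annealing site for primer A, no amplification occurs.

No product — primer A has no binding site in the template.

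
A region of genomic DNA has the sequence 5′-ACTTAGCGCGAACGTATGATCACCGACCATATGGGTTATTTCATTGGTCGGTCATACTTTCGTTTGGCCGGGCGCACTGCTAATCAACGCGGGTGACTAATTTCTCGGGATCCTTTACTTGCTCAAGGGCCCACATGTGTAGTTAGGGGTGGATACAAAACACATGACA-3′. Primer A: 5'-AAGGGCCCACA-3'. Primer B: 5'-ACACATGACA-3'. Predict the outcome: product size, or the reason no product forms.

No product — both primers anneal to the same strand and extend in the same direction.

Primer A (AAGGGCCCACA) matches the top strand at positions 125–135 (3' end points downstream).
Primer B (ACACATGACA) also matches the top strand directly, at positions 160–169 — its reverse complement TGTCATGTGT is not present.
Both primers anneal to the bottom strand with 3' ends pointing the same way, so neither can prime synthesis back toward the other.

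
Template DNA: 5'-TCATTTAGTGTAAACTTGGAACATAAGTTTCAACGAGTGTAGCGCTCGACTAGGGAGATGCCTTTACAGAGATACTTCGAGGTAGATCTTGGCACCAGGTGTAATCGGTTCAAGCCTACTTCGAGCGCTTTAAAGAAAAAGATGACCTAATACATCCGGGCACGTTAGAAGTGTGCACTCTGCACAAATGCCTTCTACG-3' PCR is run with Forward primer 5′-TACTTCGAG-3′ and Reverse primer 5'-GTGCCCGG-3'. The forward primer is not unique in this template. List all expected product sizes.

91 bp, 47 bp

The forward primer TACTTCGAG matches the top strand at positions 73–81, 117–125.
The reverse primer's reverse complement is CCGGGCAC, matching at positions 156–163.
Each forward site pairs with the reverse site to give a product ending at position 163: sizes 91, 47 bp.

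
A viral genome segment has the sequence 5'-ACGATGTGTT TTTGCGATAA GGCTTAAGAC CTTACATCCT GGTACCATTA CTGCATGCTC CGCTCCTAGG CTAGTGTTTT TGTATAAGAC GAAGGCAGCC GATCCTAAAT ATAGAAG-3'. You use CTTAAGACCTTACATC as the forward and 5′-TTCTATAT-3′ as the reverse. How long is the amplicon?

Scanning the template, CTTAAGACCTTACATC occurs at positions 23–38; this primer anneals to the bottom strand there with its 3' end pointing downstream.
Reverse complement of the reverse primer: ATATAGAA. This occurs on the top strand at positions 109–116.
The product runs from position 23 to position 116, so its length is 116 − 23 + 1 = 94 bp.

94 bp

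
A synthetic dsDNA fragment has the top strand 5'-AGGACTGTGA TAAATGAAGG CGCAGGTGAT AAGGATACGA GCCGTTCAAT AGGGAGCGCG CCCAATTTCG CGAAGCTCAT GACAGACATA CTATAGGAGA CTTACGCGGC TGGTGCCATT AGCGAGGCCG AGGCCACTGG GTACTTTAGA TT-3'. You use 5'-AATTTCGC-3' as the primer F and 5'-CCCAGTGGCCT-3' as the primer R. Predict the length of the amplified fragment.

78 bp

Forward primer AATTTCGC is found on the top strand at positions 64–71.
The reverse primer's reverse complement is AGGCCACTGGG, which matches the template at positions 131–141.
The product runs from position 64 to position 141, so its length is 141 − 64 + 1 = 78 bp.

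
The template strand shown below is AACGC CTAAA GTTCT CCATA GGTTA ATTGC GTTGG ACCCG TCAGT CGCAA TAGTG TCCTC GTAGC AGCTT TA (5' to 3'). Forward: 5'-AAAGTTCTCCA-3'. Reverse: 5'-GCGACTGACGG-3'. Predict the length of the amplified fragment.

Forward primer AAAGTTCTCCA is found on the top strand at positions 8–18.
Reverse complement of the reverse primer: CCGTCAGTCGC. This occurs on the top strand at positions 38–48.
Amplicon spans positions 8–48: 41 bp.

41 bp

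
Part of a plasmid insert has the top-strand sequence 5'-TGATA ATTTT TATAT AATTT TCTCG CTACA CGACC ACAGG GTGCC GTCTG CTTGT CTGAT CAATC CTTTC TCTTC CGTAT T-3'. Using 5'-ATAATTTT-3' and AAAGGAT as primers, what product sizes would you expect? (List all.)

The forward primer ATAATTTT matches the top strand at positions 3–10, 14–21.
The reverse primer's reverse complement is ATCCTTT, matching at positions 63–69.
Each forward site pairs with the reverse site to give a product ending at position 69: sizes 67, 56 bp.

67 bp, 56 bp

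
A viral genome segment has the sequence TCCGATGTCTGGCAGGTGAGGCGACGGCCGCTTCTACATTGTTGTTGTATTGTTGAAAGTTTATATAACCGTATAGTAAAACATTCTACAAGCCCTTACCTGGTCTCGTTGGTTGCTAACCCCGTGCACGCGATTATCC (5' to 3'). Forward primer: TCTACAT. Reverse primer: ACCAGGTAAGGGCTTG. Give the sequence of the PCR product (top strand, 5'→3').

5'-TCTACATTGTTGTTGTATTGTTGAAAGTTTATATAACCGTATAGTAAAACATTCTACAAGCCCTTACCTGGT-3'

The forward primer matches the template at positions 33–39.
Reverse complement of the reverse primer: CAAGCCCTTACCTGGT. This occurs on the top strand at positions 89–104.
The product is the template from position 33 through 104 (72 bp).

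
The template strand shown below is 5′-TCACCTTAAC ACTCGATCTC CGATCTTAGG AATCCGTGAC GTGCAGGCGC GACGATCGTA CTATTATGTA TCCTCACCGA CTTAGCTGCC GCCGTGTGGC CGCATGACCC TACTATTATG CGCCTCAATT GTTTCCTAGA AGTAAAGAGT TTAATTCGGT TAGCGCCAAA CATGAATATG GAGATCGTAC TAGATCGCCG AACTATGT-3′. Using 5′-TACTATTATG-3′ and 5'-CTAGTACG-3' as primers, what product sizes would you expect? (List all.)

135 bp, 83 bp

The forward primer TACTATTATG matches the top strand at positions 59–68, 111–120.
The reverse primer's reverse complement is CGTACTAG, matching at positions 186–193.
Each forward site pairs with the reverse site to give a product ending at position 193: sizes 135, 83 bp.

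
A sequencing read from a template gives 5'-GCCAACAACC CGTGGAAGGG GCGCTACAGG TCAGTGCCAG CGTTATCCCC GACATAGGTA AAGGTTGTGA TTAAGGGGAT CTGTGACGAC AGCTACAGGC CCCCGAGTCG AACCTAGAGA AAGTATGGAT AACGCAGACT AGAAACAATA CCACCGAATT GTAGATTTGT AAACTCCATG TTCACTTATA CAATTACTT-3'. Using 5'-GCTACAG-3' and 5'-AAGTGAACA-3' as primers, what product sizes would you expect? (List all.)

The forward primer GCTACAG matches the top strand at positions 23–29, 92–98.
The reverse primer's reverse complement is TGTTCACTT, matching at positions 179–187.
Each forward site pairs with the reverse site to give a product ending at position 187: sizes 165, 96 bp.

165 bp, 96 bp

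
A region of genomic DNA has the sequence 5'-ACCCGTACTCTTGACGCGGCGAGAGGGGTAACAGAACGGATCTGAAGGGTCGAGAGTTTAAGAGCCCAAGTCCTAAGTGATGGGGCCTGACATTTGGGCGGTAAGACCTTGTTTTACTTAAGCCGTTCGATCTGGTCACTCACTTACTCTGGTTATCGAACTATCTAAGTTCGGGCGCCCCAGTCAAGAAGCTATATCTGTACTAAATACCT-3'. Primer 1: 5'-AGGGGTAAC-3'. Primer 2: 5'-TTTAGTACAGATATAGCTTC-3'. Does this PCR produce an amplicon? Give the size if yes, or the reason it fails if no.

Primer 1 (AGGGGTAAC) matches the top strand at positions 24–32; it acts as a forward primer.
Primer 2's reverse complement is GAAGCTATATCTGTACTAAA, matching the top strand at positions 188–207; it acts as a reverse primer.
The 3' ends face each other across positions 24–207, giving a 184 bp product.

Yes — a 184 bp product.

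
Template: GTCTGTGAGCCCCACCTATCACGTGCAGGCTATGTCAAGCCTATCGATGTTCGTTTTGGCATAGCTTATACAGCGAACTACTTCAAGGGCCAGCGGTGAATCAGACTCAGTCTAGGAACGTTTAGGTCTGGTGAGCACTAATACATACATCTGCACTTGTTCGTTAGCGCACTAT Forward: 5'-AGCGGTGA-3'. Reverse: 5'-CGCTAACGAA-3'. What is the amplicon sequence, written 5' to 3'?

The forward primer matches the template at positions 92–99.
Reverse complement of the reverse primer: TTCGTTAGCG. This occurs on the top strand at positions 160–169.
The product is the template from position 92 through 169 (78 bp).

5'-AGCGGTGAATCAGACTCAGTCTAGGAACGTTTAGGTCTGGTGAGCACTAATACATACATCTGCACTTGTTCGTTAGCG-3'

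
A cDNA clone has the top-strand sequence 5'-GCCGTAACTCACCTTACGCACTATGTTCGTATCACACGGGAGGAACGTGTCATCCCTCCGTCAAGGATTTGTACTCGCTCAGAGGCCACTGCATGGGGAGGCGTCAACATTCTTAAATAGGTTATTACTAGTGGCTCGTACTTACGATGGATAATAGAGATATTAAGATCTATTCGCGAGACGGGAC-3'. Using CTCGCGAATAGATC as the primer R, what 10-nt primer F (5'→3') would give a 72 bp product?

5'-ATTCTTAAAT-3'

The reverse primer's reverse complement GATCTATTCGCGAG matches the template at positions 167–180, so the product ends at position 180.
A 72 bp product then starts at position 180 − 72 + 1 = 109.
The forward primer is identical to the top strand there: ATTCTTAAAT.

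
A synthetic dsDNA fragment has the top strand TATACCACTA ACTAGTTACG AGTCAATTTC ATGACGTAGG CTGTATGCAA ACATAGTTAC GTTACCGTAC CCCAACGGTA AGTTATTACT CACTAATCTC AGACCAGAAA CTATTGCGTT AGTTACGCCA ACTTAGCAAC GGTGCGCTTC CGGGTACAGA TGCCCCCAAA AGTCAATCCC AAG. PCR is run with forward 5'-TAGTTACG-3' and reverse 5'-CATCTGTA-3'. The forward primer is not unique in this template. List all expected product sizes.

The forward primer TAGTTACG matches the top strand at positions 13–20, 54–61, 120–127.
The reverse primer's reverse complement is TACAGATG, matching at positions 155–162.
Each forward site pairs with the reverse site to give a product ending at position 162: sizes 150, 109, 43 bp.

150 bp, 109 bp, 43 bp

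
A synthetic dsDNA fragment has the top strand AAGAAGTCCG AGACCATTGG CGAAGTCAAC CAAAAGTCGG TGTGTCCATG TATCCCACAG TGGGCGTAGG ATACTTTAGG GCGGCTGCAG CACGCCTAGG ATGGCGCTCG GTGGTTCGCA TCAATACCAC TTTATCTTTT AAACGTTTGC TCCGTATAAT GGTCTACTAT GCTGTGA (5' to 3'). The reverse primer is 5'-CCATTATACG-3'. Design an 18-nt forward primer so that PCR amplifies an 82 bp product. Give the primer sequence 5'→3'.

5'-GCGGCTGCAGCACGCCTA-3'

The reverse primer's reverse complement CGTATAATGG matches the template at positions 153–162, so the product ends at position 162.
An 82 bp product then starts at position 162 − 82 + 1 = 81.
The forward primer is identical to the top strand there: GCGGCTGCAGCACGCCTA.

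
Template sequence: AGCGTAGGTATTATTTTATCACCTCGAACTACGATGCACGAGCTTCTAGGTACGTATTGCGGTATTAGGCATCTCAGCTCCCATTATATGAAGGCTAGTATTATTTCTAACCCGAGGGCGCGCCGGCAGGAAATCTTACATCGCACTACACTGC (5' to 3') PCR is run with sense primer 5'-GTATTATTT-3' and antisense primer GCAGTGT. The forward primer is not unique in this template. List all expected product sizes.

The forward primer GTATTATTT matches the top strand at positions 8–16, 98–106.
The reverse primer's reverse complement is ACACTGC, matching at positions 148–154.
Each forward site pairs with the reverse site to give a product ending at position 154: sizes 147, 57 bp.

147 bp, 57 bp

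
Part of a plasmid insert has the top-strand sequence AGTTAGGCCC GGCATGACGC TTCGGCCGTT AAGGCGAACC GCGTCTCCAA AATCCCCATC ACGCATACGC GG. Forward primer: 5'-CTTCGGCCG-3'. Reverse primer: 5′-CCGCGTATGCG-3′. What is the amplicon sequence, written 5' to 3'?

5'-CTTCGGCCGTTAAGGCGAACCGCGTCTCCAAAATCCCCATCACGCATACGCGG-3'

Forward primer CTTCGGCCG is found on the top strand at positions 20–28.
The reverse primer's reverse complement is CGCATACGCGG, which matches the template at positions 62–72.
The product is the template from position 20 through 72 (53 bp).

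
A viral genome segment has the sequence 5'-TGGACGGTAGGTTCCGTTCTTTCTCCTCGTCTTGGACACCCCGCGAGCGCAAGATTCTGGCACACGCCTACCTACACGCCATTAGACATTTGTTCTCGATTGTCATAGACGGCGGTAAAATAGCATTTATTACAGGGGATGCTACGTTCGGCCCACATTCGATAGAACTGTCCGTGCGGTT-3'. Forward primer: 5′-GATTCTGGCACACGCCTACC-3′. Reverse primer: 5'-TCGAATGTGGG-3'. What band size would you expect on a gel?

110 bp

The forward primer matches the template at positions 53–72.
Taking the reverse complement of TCGAATGTGGG gives CCCACATTCGA, found at positions 152–162 on the template; the primer anneals here to the top strand with its 3' end pointing upstream.
Amplicon spans positions 53–162: 110 bp.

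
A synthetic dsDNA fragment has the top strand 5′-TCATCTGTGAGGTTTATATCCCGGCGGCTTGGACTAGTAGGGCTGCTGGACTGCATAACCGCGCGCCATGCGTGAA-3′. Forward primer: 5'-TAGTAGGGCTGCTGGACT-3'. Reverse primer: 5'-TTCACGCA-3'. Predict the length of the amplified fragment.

42 bp

Forward primer TAGTAGGGCTGCTGGACT is found on the top strand at positions 35–52.
Reverse complement of the reverse primer: TGCGTGAA. This occurs on the top strand at positions 69–76.
The product runs from position 35 to position 76, so its length is 76 − 35 + 1 = 42 bp.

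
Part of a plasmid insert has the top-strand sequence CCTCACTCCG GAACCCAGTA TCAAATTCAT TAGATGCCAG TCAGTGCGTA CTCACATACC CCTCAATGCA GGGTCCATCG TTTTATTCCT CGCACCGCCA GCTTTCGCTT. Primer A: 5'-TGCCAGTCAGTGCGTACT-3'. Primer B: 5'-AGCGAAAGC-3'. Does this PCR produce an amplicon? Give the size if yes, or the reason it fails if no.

Primer A (TGCCAGTCAGTGCGTACT) matches the top strand at positions 35–52; it acts as a forward primer.
Primer B's reverse complement is GCTTTCGCT, matching the top strand at positions 101–109; it acts as a reverse primer.
The 3' ends face each other across positions 35–109, giving a 75 bp product.

Yes — a 75 bp product.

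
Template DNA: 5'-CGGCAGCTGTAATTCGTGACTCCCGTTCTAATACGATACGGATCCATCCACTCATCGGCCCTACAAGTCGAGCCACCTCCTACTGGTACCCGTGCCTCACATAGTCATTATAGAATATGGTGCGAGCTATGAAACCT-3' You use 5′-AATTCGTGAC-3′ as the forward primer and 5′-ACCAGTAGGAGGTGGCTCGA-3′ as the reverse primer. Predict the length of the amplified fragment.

77 bp

The forward primer matches the template at positions 11–20.
Taking the reverse complement of ACCAGTAGGAGGTGGCTCGA gives TCGAGCCACCTCCTACTGGT, found at positions 68–87 on the template; the primer anneals here to the top strand with its 3' end pointing upstream.
Product length = (reverse-primer end) − (forward-primer start) + 1 = 87 − 11 + 1 = 77 bp.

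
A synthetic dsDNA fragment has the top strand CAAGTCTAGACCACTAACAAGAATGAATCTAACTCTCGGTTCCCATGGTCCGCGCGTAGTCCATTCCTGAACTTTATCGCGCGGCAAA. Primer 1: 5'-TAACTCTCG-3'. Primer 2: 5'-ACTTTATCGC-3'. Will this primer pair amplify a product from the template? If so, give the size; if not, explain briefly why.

Primer 1 (TAACTCTCG) matches the top strand at positions 30–38 (3' end points downstream).
Primer 2 (ACTTTATCGC) also matches the top strand directly, at positions 71–80 — its reverse complement GCGATAAAGT is not present.
Both primers anneal to the bottom strand with 3' ends pointing the same way, so neither can prime synthesis back toward the other.

No product — both primers anneal to the same strand and extend in the same direction.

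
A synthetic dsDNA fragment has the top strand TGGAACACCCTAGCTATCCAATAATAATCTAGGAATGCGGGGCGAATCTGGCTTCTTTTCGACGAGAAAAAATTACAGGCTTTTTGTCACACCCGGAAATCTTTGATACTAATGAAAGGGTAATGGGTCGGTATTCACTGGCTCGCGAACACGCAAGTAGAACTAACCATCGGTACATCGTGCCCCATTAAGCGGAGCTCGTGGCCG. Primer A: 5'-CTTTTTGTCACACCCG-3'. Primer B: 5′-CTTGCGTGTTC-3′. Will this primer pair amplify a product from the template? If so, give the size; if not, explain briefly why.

Primer A (CTTTTTGTCACACCCG) matches the top strand at positions 80–95; it acts as a forward primer.
Primer B's reverse complement is GAACACGCAAG, matching the top strand at positions 147–157; it acts as a reverse primer.
The 3' ends face each other across positions 80–157, giving a 78 bp product.

Yes — a 78 bp product.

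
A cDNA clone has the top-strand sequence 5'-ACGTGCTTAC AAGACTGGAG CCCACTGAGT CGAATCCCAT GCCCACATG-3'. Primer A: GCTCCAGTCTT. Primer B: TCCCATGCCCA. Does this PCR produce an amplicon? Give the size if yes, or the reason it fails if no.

Primer A (GCTCCAGTCTT) has reverse complement AAGACTGGAGC, which matches the top strand at positions 11–21; primer A anneals to the top strand there with its 3' end pointing upstream toward position 11.
Primer B (TCCCATGCCCA) matches the top strand directly at positions 35–45; it anneals to the bottom strand with its 3' end pointing downstream toward position 45.
The 3' ends diverge (primer A extends toward position 1, primer B toward position 49), so the primers never converge on a shared product.

No product — the primers' 3' ends point away from each other.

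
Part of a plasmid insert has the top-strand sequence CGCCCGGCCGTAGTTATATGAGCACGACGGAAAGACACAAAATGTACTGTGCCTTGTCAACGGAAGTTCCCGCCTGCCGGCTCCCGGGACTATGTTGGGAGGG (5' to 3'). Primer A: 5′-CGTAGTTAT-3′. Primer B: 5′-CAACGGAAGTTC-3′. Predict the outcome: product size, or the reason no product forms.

Primer A (CGTAGTTAT) matches the top strand at positions 9–17 (3' end points downstream).
Primer B (CAACGGAAGTTC) also matches the top strand directly, at positions 58–69 — its reverse complement GAACTTCCGTTG is not present.
Both primers anneal to the bottom strand with 3' ends pointing the same way, so neither can prime synthesis back toward the other.

No product — both primers anneal to the same strand and extend in the same direction.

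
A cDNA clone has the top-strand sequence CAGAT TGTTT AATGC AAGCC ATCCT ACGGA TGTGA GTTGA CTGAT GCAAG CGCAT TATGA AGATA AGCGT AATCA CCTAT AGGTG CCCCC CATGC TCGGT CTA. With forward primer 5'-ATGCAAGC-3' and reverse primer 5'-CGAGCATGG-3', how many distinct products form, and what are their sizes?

The forward primer ATGCAAGC matches the top strand at positions 12–19, 44–51.
The reverse primer's reverse complement is CCATGCTCG, matching at positions 90–98.
Each forward site pairs with the reverse site to give a product ending at position 98: sizes 87, 55 bp.

Two products: 87 bp, 55 bp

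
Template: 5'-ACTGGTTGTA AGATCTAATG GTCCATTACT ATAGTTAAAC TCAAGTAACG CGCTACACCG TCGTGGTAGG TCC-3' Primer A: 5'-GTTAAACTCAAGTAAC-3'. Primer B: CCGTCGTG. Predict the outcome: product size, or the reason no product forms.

Primer A (GTTAAACTCAAGTAAC) matches the top strand at positions 34–49 (3' end points downstream).
Primer B (CCGTCGTG) also matches the top strand directly, at positions 58–65 — its reverse complement CACGACGG is not present.
Both primers anneal to the bottom strand with 3' ends pointing the same way, so neither can prime synthesis back toward the other.

No product — both primers anneal to the same strand and extend in the same direction.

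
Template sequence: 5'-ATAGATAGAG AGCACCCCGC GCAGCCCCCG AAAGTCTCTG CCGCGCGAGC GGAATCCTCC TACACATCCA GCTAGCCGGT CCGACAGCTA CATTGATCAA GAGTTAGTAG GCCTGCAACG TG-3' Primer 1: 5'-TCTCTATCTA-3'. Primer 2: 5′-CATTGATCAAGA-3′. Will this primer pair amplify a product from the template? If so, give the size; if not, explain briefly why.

Primer 1 (TCTCTATCTA) has reverse complement TAGATAGAGA, which matches the top strand at positions 2–11; primer 1 anneals to the top strand there with its 3' end pointing upstream toward position 2.
Primer 2 (CATTGATCAAGA) matches the top strand directly at positions 91–102; it anneals to the bottom strand with its 3' end pointing downstream toward position 102.
The 3' ends diverge (primer 1 extends toward position 1, primer 2 toward position 122), so the primers never converge on a shared product.

No product — the primers' 3' ends point away from each other.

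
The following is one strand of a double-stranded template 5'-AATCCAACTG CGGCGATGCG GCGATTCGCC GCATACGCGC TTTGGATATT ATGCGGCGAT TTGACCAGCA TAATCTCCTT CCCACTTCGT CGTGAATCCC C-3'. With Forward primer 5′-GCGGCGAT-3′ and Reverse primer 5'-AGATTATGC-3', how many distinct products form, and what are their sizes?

The forward primer GCGGCGAT matches the top strand at positions 10–17, 18–25, 53–60.
The reverse primer's reverse complement is GCATAATCT, matching at positions 68–76.
Each forward site pairs with the reverse site to give a product ending at position 76: sizes 67, 59, 24 bp.

Three products: 67 bp, 59 bp, 24 bp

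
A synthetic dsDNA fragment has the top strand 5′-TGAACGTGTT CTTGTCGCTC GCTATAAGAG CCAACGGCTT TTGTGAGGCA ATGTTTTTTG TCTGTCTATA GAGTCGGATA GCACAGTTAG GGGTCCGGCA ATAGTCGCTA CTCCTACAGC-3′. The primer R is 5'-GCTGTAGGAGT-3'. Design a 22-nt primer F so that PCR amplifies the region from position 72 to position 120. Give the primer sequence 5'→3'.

The reverse primer's reverse complement ACTCCTACAGC matches the template at positions 110–120; the product starts at position 72.
The forward primer is identical to the top strand over positions 72–93: AGTCGGATAGCACAGTTAGGGG.

5'-AGTCGGATAGCACAGTTAGGGG-3'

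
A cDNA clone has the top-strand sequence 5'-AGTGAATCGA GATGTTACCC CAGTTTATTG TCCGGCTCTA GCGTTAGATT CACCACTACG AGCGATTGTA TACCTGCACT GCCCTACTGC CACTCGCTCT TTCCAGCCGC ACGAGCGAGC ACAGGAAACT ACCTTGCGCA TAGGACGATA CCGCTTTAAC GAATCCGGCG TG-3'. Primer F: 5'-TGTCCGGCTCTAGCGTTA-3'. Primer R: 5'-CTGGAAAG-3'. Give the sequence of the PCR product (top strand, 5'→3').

5'-TGTCCGGCTCTAGCGTTAGATTCACCACTACGAGCGATTGTATACCTGCACTGCCCTACTGCCACTCGCTCTTTCCAG-3'

The forward primer matches the template at positions 29–46.
Reverse complement of the reverse primer: CTTTCCAG. This occurs on the top strand at positions 99–106.
The product is the template from position 29 through 106 (78 bp).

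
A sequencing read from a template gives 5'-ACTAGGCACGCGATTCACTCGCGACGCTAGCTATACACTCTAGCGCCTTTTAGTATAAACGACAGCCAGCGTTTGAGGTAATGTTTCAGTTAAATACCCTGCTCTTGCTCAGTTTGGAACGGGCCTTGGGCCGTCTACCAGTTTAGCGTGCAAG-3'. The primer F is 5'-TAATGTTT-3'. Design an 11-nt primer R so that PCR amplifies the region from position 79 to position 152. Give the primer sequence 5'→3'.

The product's 3' end on the top strand is position 152.
The reverse primer anneals to the top strand over positions 142–152, i.e. to TTTAGCGTGCA.
Its sequence written 5'→3' is the reverse complement: TGCACGCTAAA.

5'-TGCACGCTAAA-3'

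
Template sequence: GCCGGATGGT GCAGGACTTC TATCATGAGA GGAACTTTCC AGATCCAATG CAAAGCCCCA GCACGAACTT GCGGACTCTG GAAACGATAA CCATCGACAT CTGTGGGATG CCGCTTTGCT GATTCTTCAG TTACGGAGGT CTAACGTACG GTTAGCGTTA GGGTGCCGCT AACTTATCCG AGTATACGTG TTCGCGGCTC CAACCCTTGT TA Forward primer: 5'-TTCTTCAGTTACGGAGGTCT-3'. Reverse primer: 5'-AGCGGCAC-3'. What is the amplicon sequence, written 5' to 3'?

5'-TTCTTCAGTTACGGAGGTCTAACGTACGGTTAGCGTTAGGGTGCCGCT-3'

Scanning the template, TTCTTCAGTTACGGAGGTCT occurs at positions 123–142; this primer anneals to the bottom strand there with its 3' end pointing downstream.
Taking the reverse complement of AGCGGCAC gives GTGCCGCT, found at positions 163–170 on the template; the primer anneals here to the top strand with its 3' end pointing upstream.
The product is the template from position 123 through 170 (48 bp).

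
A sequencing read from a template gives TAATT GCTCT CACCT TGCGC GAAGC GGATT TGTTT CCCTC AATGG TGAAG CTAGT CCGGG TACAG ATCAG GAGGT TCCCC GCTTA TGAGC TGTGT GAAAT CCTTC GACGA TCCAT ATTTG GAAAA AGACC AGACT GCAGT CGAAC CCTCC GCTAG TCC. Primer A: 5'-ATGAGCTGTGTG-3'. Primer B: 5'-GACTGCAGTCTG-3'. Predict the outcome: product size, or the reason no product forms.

Yes — a 57 bp product.

Primer A (ATGAGCTGTGTG) matches the top strand at positions 85–96; it acts as a forward primer.
Primer B's reverse complement is CAGACTGCAGTC, matching the top strand at positions 130–141; it acts as a reverse primer.
The 3' ends face each other across positions 85–141, giving a 57 bp product.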